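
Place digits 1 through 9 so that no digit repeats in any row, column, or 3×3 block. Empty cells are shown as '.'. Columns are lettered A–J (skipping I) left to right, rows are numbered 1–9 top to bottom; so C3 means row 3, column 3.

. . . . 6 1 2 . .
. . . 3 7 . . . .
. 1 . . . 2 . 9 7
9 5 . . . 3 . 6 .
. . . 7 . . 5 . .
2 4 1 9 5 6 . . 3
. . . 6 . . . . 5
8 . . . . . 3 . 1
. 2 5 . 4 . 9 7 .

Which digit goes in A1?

E3 = 8: row 3 has {1,2,7,9}; col 5 has {4,5,6,7}; box has {1,2,3,6,7} → only 8 remains.
H6 = 8: row 6 has {1,2,3,4,5,6,9}; col 8 has {6,7,9}; box has {3,5,6} → only 8 remains.
F9 = 8: row 9 has {2,4,5,7,9}; col 6 has {1,2,3,6}; box has {4,6} → only 8 remains.
J9 = 6: row 9 has {2,4,5,7,8,9}; col 9 has {1,3,5,7}; box has {1,3,5,7,9} → only 6 remains.
F5 = 4: row 5 has {5,7}; col 6 has {1,2,3,6,8}; box has {3,5,6,7,9} → only 4 remains.
G6 = 7: row 6 has {1,2,3,4,5,6,8,9}; col 7 has {2,3,5,9}; box has {3,5,6,8} → only 7 remains.
D9 = 1: row 9 has {2,4,5,6,7,8,9}; col 4 has {3,6,7,9}; box has {4,6,8} → only 1 remains.
A9 = 3: row 9 has {1,2,4,5,6,7,8,9}; col 1 has {2,8,9}; box has {2,5,8} → only 3 remains.
A5 = 6: row 5 has {4,5,7}; col 1 has {2,3,8,9}; box has {1,2,4,5,9} → only 6 remains.
C2 = 2: in row 2, 2 can only go here (every other open cell in that row sees a 2).
C3 = 3: in row 3, 3 can only go here (every other open cell in that row sees a 3).
C5 = 8: row 5 has {4,5,6,7}; col 3 has {1,2,3,5}; box has {1,2,4,5,6,9} → only 8 remains.
C4 = 7: row 4 has {3,5,6,9}; col 3 has {1,2,3,5,8}; box has {1,2,4,5,6,8,9} → only 7 remains.
B5 = 3: row 5 has {4,5,6,7,8}; col 2 has {1,2,4,5}; box has {1,2,4,5,6,7,8,9} → only 3 remains.
H1 = 3: in row 1, 3 can only go here (every other open cell in that row sees a 3).
G3 = 6: in row 3, 6 can only go here (every other open cell in that row sees a 6).
B2 = 6: in row 2, 6 can only go here (every other open cell in that row sees a 6).
F2 = 9: in row 2, 9 can only go here (every other open cell in that row sees a 9).
F7 = 7: row 7 has {5,6}; col 6 has {1,2,3,4,6,8,9}; box has {1,4,6,8} → only 7 remains.
F8 = 5: row 8 has {1,3,8}; col 6 has {1,2,3,4,6,7,8,9}; box has {1,4,6,7,8} → only 5 remains.
B7 = 9: row 7 has {5,6,7}; col 2 has {1,2,3,4,5,6}; box has {2,3,5,8} → only 9 remains.
C7 = 4: row 7 has {5,6,7,9}; col 3 has {1,2,3,5,7,8}; box has {2,3,5,8,9} → only 4 remains.
G7 = 8: row 7 has {4,5,6,7,9}; col 7 has {2,3,5,6,7,9}; box has {1,3,5,6,7,9} → only 8 remains.
H7 = 2: row 7 has {4,5,6,7,8,9}; col 8 has {3,6,7,8,9}; box has {1,3,5,6,7,8,9} → only 2 remains.
B8 = 7: row 8 has {1,3,5,8}; col 2 has {1,2,3,4,5,6,9}; box has {2,3,4,5,8,9} → only 7 remains.
C8 = 6: row 8 has {1,3,5,7,8}; col 3 has {1,2,3,4,5,7,8}; box has {2,3,4,5,7,8,9} → only 6 remains.
D8 = 2: row 8 has {1,3,5,6,7,8}; col 4 has {1,3,6,7,9}; box has {1,4,5,6,7,8} → only 2 remains.
E8 = 9: row 8 has {1,2,3,5,6,7,8}; col 5 has {4,5,6,7,8}; box has {1,2,4,5,6,7,8} → only 9 remains.
H8 = 4: row 8 has {1,2,3,5,6,7,8,9}; col 8 has {2,3,6,7,8,9}; box has {1,2,3,5,6,7,8,9} → only 4 remains.
B1 = 8: row 1 has {1,2,3,6}; col 2 has {1,2,3,4,5,6,7,9}; box has {1,2,3,6} → only 8 remains.
C1 = 9: row 1 has {1,2,3,6,8}; col 3 has {1,2,3,4,5,6,7,8}; box has {1,2,3,6,8} → only 9 remains.
J1 = 4: row 1 has {1,2,3,6,8,9}; col 9 has {1,3,5,6,7}; box has {2,3,6,7,9} → only 4 remains.
G2 = 1: row 2 has {2,3,6,7,9}; col 7 has {2,3,5,6,7,8,9}; box has {2,3,4,6,7,9} → only 1 remains.
H2 = 5: row 2 has {1,2,3,6,7,9}; col 8 has {2,3,4,6,7,8,9}; box has {1,2,3,4,6,7,9} → only 5 remains.
J2 = 8: row 2 has {1,2,3,5,6,7,9}; col 9 has {1,3,4,5,6,7}; box has {1,2,3,4,5,6,7,9} → only 8 remains.
D4 = 8: row 4 has {3,5,6,7,9}; col 4 has {1,2,3,6,7,9}; box has {3,4,5,6,7,9} → only 8 remains.
G4 = 4: row 4 has {3,5,6,7,8,9}; col 7 has {1,2,3,5,6,7,8,9}; box has {3,5,6,7,8} → only 4 remains.
J4 = 2: row 4 has {3,4,5,6,7,8,9}; col 9 has {1,3,4,5,6,7,8}; box has {3,4,5,6,7,8} → only 2 remains.
H5 = 1: row 5 has {3,4,5,6,7,8}; col 8 has {2,3,4,5,6,7,8,9}; box has {2,3,4,5,6,7,8} → only 1 remains.
J5 = 9: row 5 has {1,3,4,5,6,7,8}; col 9 has {1,2,3,4,5,6,7,8}; box has {1,2,3,4,5,6,7,8} → only 9 remains.
A7 = 1: row 7 has {2,4,5,6,7,8,9}; col 1 has {2,3,6,8,9}; box has {2,3,4,5,6,7,8,9} → only 1 remains.
E7 = 3: row 7 has {1,2,4,5,6,7,8,9}; col 5 has {4,5,6,7,8,9}; box has {1,2,4,5,6,7,8,9} → only 3 remains.
D1 = 5: row 1 has {1,2,3,4,6,8,9}; col 4 has {1,2,3,6,7,8,9}; box has {1,2,3,6,7,8,9} → only 5 remains.
A2 = 4: row 2 has {1,2,3,5,6,7,8,9}; col 1 has {1,2,3,6,8,9}; box has {1,2,3,6,8,9} → only 4 remains.
A3 = 5: row 3 has {1,2,3,6,7,8,9}; col 1 has {1,2,3,4,6,8,9}; box has {1,2,3,4,6,8,9} → only 5 remains.
D3 = 4: row 3 has {1,2,3,5,6,7,8,9}; col 4 has {1,2,3,5,6,7,8,9}; box has {1,2,3,5,6,7,8,9} → only 4 remains.
E4 = 1: row 4 has {2,3,4,5,6,7,8,9}; col 5 has {3,4,5,6,7,8,9}; box has {3,4,5,6,7,8,9} → only 1 remains.
E5 = 2: row 5 has {1,3,4,5,6,7,8,9}; col 5 has {1,3,4,5,6,7,8,9}; box has {1,3,4,5,6,7,8,9} → only 2 remains.
A1 = 7: row 1 has {1,2,3,4,5,6,8,9}; col 1 has {1,2,3,4,5,6,8,9}; box has {1,2,3,4,5,6,8,9} → only 7 remains.

7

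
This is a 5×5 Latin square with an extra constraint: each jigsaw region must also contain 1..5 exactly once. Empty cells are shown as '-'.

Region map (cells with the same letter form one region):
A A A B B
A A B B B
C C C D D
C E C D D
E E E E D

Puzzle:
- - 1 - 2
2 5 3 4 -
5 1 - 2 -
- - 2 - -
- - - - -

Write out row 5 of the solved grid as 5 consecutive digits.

R1C4 = 5: row 1 has {1,2}; col 4 has {2,4}; region has {2,3,4} → only 5 remains.
R2C5 = 1: row 2 has {2,3,4,5}; col 5 has {2}; region has {2,3,4,5} → only 1 remains.
R3C3 = 4: row 3 has {1,2,5}; col 3 has {1,2,3}; region has {1,2,5} → only 4 remains.
R3C5 = 3: row 3 has {1,2,4,5}; col 5 has {1,2}; region has {2} → only 3 remains.
R4C1 = 3: row 4 has {2}; col 1 has {2,5}; region has {1,2,4,5} → only 3 remains.
R4C2 = 4: row 4 has {2,3}; col 2 has {1,5}; region has {} → only 4 remains.
R4C4 = 1: row 4 has {2,3,4}; col 4 has {2,4,5}; region has {2,3} → only 1 remains.
R4C5 = 5: row 4 has {1,2,3,4}; col 5 has {1,2,3}; region has {1,2,3} → only 5 remains.
R5C1 = 1: row 5 has {}; col 1 has {2,3,5}; region has {4} → only 1 remains.
R5C3 = 5: row 5 has {1}; col 3 has {1,2,3,4}; region has {1,4} → only 5 remains.
R5C4 = 3: row 5 has {1,5}; col 4 has {1,2,4,5}; region has {1,4,5} → only 3 remains.
R5C5 = 4: row 5 has {1,3,5}; col 5 has {1,2,3,5}; region has {1,2,3,5} → only 4 remains.
R1C1 = 4: row 1 has {1,2,5}; col 1 has {1,2,3,5}; region has {1,2,5} → only 4 remains.
R1C2 = 3: row 1 has {1,2,4,5}; col 2 has {1,4,5}; region has {1,2,4,5} → only 3 remains.
R5C2 = 2: row 5 has {1,3,4,5}; col 2 has {1,3,4,5}; region has {1,3,4,5} → only 2 remains.

12534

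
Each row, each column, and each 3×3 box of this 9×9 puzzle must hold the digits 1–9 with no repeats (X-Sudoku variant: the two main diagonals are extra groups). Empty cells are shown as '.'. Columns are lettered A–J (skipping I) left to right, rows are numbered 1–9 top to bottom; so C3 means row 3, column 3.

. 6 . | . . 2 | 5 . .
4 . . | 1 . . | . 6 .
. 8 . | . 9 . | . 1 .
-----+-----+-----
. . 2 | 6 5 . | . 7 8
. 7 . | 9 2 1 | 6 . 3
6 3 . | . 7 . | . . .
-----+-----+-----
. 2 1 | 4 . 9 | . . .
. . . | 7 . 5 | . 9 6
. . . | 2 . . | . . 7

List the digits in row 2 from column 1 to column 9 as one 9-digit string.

B2 = 5: row 2 has {1,4,6}; col 2 has {2,3,6,7,8}; box has {4,6,8}; main diagonal has {2,6,7,9} → only 5 remains.
C3 = 3: row 3 has {1,8,9}; col 3 has {1,2}; box has {4,5,6,8}; main diagonal has {2,5,6,7,9} → only 3 remains.
D3 = 5: row 3 has {1,3,8,9}; col 4 has {1,2,4,6,7,9}; box has {1,2,9} → only 5 remains.
D6 = 8: row 6 has {3,6,7}; col 4 has {1,2,4,5,6,7,9}; box has {1,2,5,6,7,9}; anti-diagonal has {1,2,6} → only 8 remains.
F6 = 4: row 6 has {3,6,7,8}; col 6 has {1,2,5,9}; box has {1,2,5,6,7,8,9}; main diagonal has {2,3,5,6,7,9} → only 4 remains.
G7 = 8: row 7 has {1,2,4,9}; col 7 has {5,6}; box has {6,7,9}; main diagonal has {2,3,4,5,6,7,9} → only 8 remains.
J7 = 5: row 7 has {1,2,4,8,9}; col 9 has {3,6,7,8}; box has {6,7,8,9} → only 5 remains.
B8 = 4: row 8 has {5,6,7,9}; col 2 has {2,3,5,6,7,8}; box has {1,2}; anti-diagonal has {1,2,6,8} → only 4 remains.
C8 = 8: row 8 has {4,5,6,7,9}; col 3 has {1,2,3}; box has {1,2,4} → only 8 remains.
B9 = 9: row 9 has {2,7}; col 2 has {2,3,4,5,6,7,8}; box has {1,2,4,8} → only 9 remains.
A1 = 1: row 1 has {2,5,6}; col 1 has {4,6}; box has {3,4,5,6,8}; main diagonal has {2,3,4,5,6,7,8,9} → only 1 remains.
D1 = 3: row 1 has {1,2,5,6}; col 4 has {1,2,4,5,6,7,8,9}; box has {1,2,5,9} → only 3 remains.
J1 = 9: row 1 has {1,2,3,5,6}; col 9 has {3,5,6,7,8}; box has {1,5,6}; anti-diagonal has {1,2,4,6,8} → only 9 remains.
E2 = 8: row 2 has {1,4,5,6}; col 5 has {2,5,7,9}; box has {1,2,3,5,9} → only 8 remains.
F2 = 7: row 2 has {1,4,5,6,8}; col 6 has {1,2,4,5,9}; box has {1,2,3,5,8,9} → only 7 remains.
J2 = 2: row 2 has {1,4,5,6,7,8}; col 9 has {3,5,6,7,8,9}; box has {1,5,6,9} → only 2 remains.
F3 = 6: row 3 has {1,3,5,8,9}; col 6 has {1,2,4,5,7,9}; box has {1,2,3,5,7,8,9} → only 6 remains.
G3 = 7: row 3 has {1,3,5,6,8,9}; col 7 has {5,6,8}; box has {1,2,5,6,9}; anti-diagonal has {1,2,4,6,8,9} → only 7 remains.
J3 = 4: row 3 has {1,3,5,6,7,8,9}; col 9 has {2,3,5,6,7,8,9}; box has {1,2,5,6,7,9} → only 4 remains.
A4 = 9: row 4 has {2,5,6,7,8}; col 1 has {1,4,6}; box has {2,3,6,7} → only 9 remains.
B4 = 1: row 4 has {2,5,6,7,8,9}; col 2 has {2,3,4,5,6,7,8,9}; box has {2,3,6,7,9} → only 1 remains.
F4 = 3: row 4 has {1,2,5,6,7,8,9}; col 6 has {1,2,4,5,6,7,9}; box has {1,2,4,5,6,7,8,9}; anti-diagonal has {1,2,4,6,7,8,9} → only 3 remains.
G4 = 4: row 4 has {1,2,3,5,6,7,8,9}; col 7 has {5,6,7,8}; box has {3,6,7,8} → only 4 remains.
H5 = 5: row 5 has {1,2,3,6,7,9}; col 8 has {1,6,7,9}; box has {3,4,6,7,8} → only 5 remains.
C6 = 5: row 6 has {3,4,6,7,8}; col 3 has {1,2,3,8}; box has {1,2,3,6,7,9} → only 5 remains.
H6 = 2: row 6 has {3,4,5,6,7,8}; col 8 has {1,5,6,7,9}; box has {3,4,5,6,7,8} → only 2 remains.
J6 = 1: row 6 has {2,3,4,5,6,7,8}; col 9 has {2,3,4,5,6,7,8,9}; box has {2,3,4,5,6,7,8} → only 1 remains.
H7 = 3: row 7 has {1,2,4,5,8,9}; col 8 has {1,2,5,6,7,9}; box has {5,6,7,8,9} → only 3 remains.
A8 = 3: row 8 has {4,5,6,7,8,9}; col 1 has {1,4,6,9}; box has {1,2,4,8,9} → only 3 remains.
E8 = 1: row 8 has {3,4,5,6,7,8,9}; col 5 has {2,5,7,8,9}; box has {2,4,5,7,9} → only 1 remains.
G8 = 2: row 8 has {1,3,4,5,6,7,8,9}; col 7 has {4,5,6,7,8}; box has {3,5,6,7,8,9} → only 2 remains.
A9 = 5: row 9 has {2,7,9}; col 1 has {1,3,4,6,9}; box has {1,2,3,4,8,9}; anti-diagonal has {1,2,3,4,6,7,8,9} → only 5 remains.
C9 = 6: row 9 has {2,5,7,9}; col 3 has {1,2,3,5,8}; box has {1,2,3,4,5,8,9} → only 6 remains.
E9 = 3: row 9 has {2,5,6,7,9}; col 5 has {1,2,5,7,8,9}; box has {1,2,4,5,7,9} → only 3 remains.
F9 = 8: row 9 has {2,3,5,6,7,9}; col 6 has {1,2,3,4,5,6,7,9}; box has {1,2,3,4,5,7,9} → only 8 remains.
G9 = 1: row 9 has {2,3,5,6,7,8,9}; col 7 has {2,4,5,6,7,8}; box has {2,3,5,6,7,8,9} → only 1 remains.
H9 = 4: row 9 has {1,2,3,5,6,7,8,9}; col 8 has {1,2,3,5,6,7,9}; box has {1,2,3,5,6,7,8,9} → only 4 remains.
C1 = 7: row 1 has {1,2,3,5,6,9}; col 3 has {1,2,3,5,6,8}; box has {1,3,4,5,6,8} → only 7 remains.
E1 = 4: row 1 has {1,2,3,5,6,7,9}; col 5 has {1,2,3,5,7,8,9}; box has {1,2,3,5,6,7,8,9} → only 4 remains.
H1 = 8: row 1 has {1,2,3,4,5,6,7,9}; col 8 has {1,2,3,4,5,6,7,9}; box has {1,2,4,5,6,7,9} → only 8 remains.
C2 = 9: row 2 has {1,2,4,5,6,7,8}; col 3 has {1,2,3,5,6,7,8}; box has {1,3,4,5,6,7,8} → only 9 remains.
G2 = 3: row 2 has {1,2,4,5,6,7,8,9}; col 7 has {1,2,4,5,6,7,8}; box has {1,2,4,5,6,7,8,9} → only 3 remains.

459187362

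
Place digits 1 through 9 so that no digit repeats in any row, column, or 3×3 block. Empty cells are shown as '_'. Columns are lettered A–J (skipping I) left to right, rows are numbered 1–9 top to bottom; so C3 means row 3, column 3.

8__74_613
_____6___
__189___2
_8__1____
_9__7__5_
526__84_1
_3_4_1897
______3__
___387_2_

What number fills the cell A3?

6

B1 = 5 (sole candidate).
F1 = 2 (sole candidate).
G5 = 2 (sole candidate).
D6 = 9 (sole candidate).
E6 = 3 (sole candidate).
H6 = 7 (sole candidate).
C1 = 9 (sole candidate).
E2 = 5 (sole candidate).
F3 = 3 (sole candidate).
H3 = 4 (sole candidate).
G4 = 9 (sole candidate).
J4 = 6 (sole candidate).
D5 = 6 (sole candidate).
F5 = 4 (sole candidate).
J5 = 8 (sole candidate).
H8 = 6 (sole candidate).
D2 = 1 (sole candidate).
G2 = 7 (sole candidate).
H2 = 8 (sole candidate).
J2 = 9 (sole candidate).
G3 = 5 (sole candidate).
F4 = 5 (sole candidate).
H4 = 3 (sole candidate).
C5 = 3 (sole candidate).
E8 = 2 (sole candidate).
F8 = 9 (sole candidate).
G9 = 1 (sole candidate).
B2 = 4 (sole candidate).
C2 = 2 (sole candidate).
D4 = 2 (sole candidate).
A5 = 1 (sole candidate).
C7 = 5 (sole candidate).
E7 = 6 (sole candidate).
D8 = 5 (sole candidate).
J8 = 4 (sole candidate).
B9 = 6 (sole candidate).
C9 = 4 (sole candidate).
J9 = 5 (sole candidate).
A2 = 3 (sole candidate).
B3 = 7 (sole candidate).
C4 = 7 (sole candidate).
A7 = 2 (sole candidate).
A8 = 7 (sole candidate).
B8 = 1 (sole candidate).
C8 = 8 (sole candidate).
A9 = 9 (sole candidate).
A3 = 6: row 3 has {1,2,3,4,5,7,8,9}; col 1 has {1,2,3,5,7,8,9}; box has {1,2,3,4,5,7,8,9} → only 6 remains.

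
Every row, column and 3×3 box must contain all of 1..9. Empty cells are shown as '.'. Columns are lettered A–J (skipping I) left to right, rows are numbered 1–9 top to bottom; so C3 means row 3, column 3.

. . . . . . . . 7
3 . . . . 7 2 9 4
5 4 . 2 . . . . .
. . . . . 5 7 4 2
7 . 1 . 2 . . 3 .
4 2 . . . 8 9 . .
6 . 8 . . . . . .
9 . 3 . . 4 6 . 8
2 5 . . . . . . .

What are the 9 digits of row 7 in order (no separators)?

C2 = 6: row 2 has {2,3,4,7,9}; col 3 has {1,3,8}; box has {3,4,5} → only 6 remains.
A4 = 8: row 4 has {2,4,5,7}; col 1 has {2,3,4,5,6,7,9}; box has {1,2,4,7} → only 8 remains.
C4 = 9: row 4 has {2,4,5,7,8}; col 3 has {1,3,6,8}; box has {1,2,4,7,8} → only 9 remains.
B5 = 6: row 5 has {1,2,3,7}; col 2 has {2,4,5}; box has {1,2,4,7,8,9} → only 6 remains.
F5 = 9: row 5 has {1,2,3,6,7}; col 6 has {4,5,7,8}; box has {2,5,8} → only 9 remains.
J5 = 5: row 5 has {1,2,3,6,7,9}; col 9 has {2,4,7,8}; box has {2,3,4,7,9} → only 5 remains.
C6 = 5: row 6 has {2,4,8,9}; col 3 has {1,3,6,8,9}; box has {1,2,4,6,7,8,9} → only 5 remains.
A1 = 1: row 1 has {7}; col 1 has {2,3,4,5,6,7,8,9}; box has {3,4,5,6} → only 1 remains.
C1 = 2: row 1 has {1,7}; col 3 has {1,3,5,6,8,9}; box has {1,3,4,5,6} → only 2 remains.
B2 = 8: row 2 has {2,3,4,6,7,9}; col 2 has {2,4,5,6}; box has {1,2,3,4,5,6} → only 8 remains.
C3 = 7: row 3 has {2,4,5}; col 3 has {1,2,3,5,6,8,9}; box has {1,2,3,4,5,6,8} → only 7 remains.
B4 = 3: row 4 has {2,4,5,7,8,9}; col 2 has {2,4,5,6,8}; box has {1,2,4,5,6,7,8,9} → only 3 remains.
D5 = 4: row 5 has {1,2,3,5,6,7,9}; col 4 has {2}; box has {2,5,8,9} → only 4 remains.
G5 = 8: row 5 has {1,2,3,4,5,6,7,9}; col 7 has {2,6,7,9}; box has {2,3,4,5,7,9} → only 8 remains.
C9 = 4: row 9 has {2,5}; col 3 has {1,2,3,5,6,7,8,9}; box has {2,3,5,6,8,9} → only 4 remains.
B1 = 9: row 1 has {1,2,7}; col 2 has {2,3,4,5,6,8}; box has {1,2,3,4,5,6,7,8} → only 9 remains.
E1 = 4: in row 1, 4 can only go here (every other open cell in that row sees a 4).
E3 = 9: in row 3, 9 can only go here (every other open cell in that row sees a 9).
H3 = 8: in row 3, 8 can only go here (every other open cell in that row sees an 8).
D1 = 8: in row 1, 8 can only go here (every other open cell in that row sees an 8).
G7 = 4: in row 7, 4 can only go here (every other open cell in that row sees a 4).
H8 = 2: in row 8, 2 can only go here (every other open cell in that row sees a 2).
F7 = 2: in row 7, 2 can only go here (every other open cell in that row sees a 2).
E9 = 8: in row 9, 8 can only go here (every other open cell in that row sees an 8).
G1 = 5: in column 7, 5 can only go here (every other open cell in that column sees a 5).
H1 = 6: row 1 has {1,2,4,5,7,8,9}; col 8 has {2,3,4,8,9}; box has {2,4,5,7,8,9} → only 6 remains.
H6 = 1: row 6 has {2,4,5,8,9}; col 8 has {2,3,4,6,8,9}; box has {2,3,4,5,7,8,9} → only 1 remains.
J6 = 6: row 6 has {1,2,4,5,8,9}; col 9 has {2,4,5,7,8}; box has {1,2,3,4,5,7,8,9} → only 6 remains.
H9 = 7: row 9 has {2,4,5,8}; col 8 has {1,2,3,4,6,8,9}; box has {2,4,6,8} → only 7 remains.
F1 = 3: row 1 has {1,2,4,5,6,7,8,9}; col 6 has {2,4,5,7,8,9}; box has {2,4,7,8,9} → only 3 remains.
H7 = 5: row 7 has {2,4,6,8}; col 8 has {1,2,3,4,6,7,8,9}; box has {2,4,6,7,8} → only 5 remains.
F3 = 6: in row 3, 6 can only go here (every other open cell in that row sees a 6).
F9 = 1: row 9 has {2,4,5,7,8}; col 6 has {2,3,4,5,6,7,8,9}; box has {2,4,8} → only 1 remains.
G9 = 3: row 9 has {1,2,4,5,7,8}; col 7 has {2,4,5,6,7,8,9}; box has {2,4,5,6,7,8} → only 3 remains.
J9 = 9: row 9 has {1,2,3,4,5,7,8}; col 9 has {2,4,5,6,7,8}; box has {2,3,4,5,6,7,8} → only 9 remains.
G3 = 1: row 3 has {2,4,5,6,7,8,9}; col 7 has {2,3,4,5,6,7,8,9}; box has {2,4,5,6,7,8,9} → only 1 remains.
J3 = 3: row 3 has {1,2,4,5,6,7,8,9}; col 9 has {2,4,5,6,7,8,9}; box has {1,2,4,5,6,7,8,9} → only 3 remains.
J7 = 1: row 7 has {2,4,5,6,8}; col 9 has {2,3,4,5,6,7,8,9}; box has {2,3,4,5,6,7,8,9} → only 1 remains.
D9 = 6: row 9 has {1,2,3,4,5,7,8,9}; col 4 has {2,4,8}; box has {1,2,4,8} → only 6 remains.
D4 = 1: row 4 has {2,3,4,5,7,8,9}; col 4 has {2,4,6,8}; box has {2,4,5,8,9} → only 1 remains.
E4 = 6: row 4 has {1,2,3,4,5,7,8,9}; col 5 has {2,4,8,9}; box has {1,2,4,5,8,9} → only 6 remains.
B7 = 7: row 7 has {1,2,4,5,6,8}; col 2 has {2,3,4,5,6,8,9}; box has {2,3,4,5,6,8,9} → only 7 remains.
E7 = 3: row 7 has {1,2,4,5,6,7,8}; col 5 has {2,4,6,8,9}; box has {1,2,4,6,8} → only 3 remains.
B8 = 1: row 8 has {2,3,4,6,8,9}; col 2 has {2,3,4,5,6,7,8,9}; box has {2,3,4,5,6,7,8,9} → only 1 remains.
D2 = 5: row 2 has {2,3,4,6,7,8,9}; col 4 has {1,2,4,6,8}; box has {2,3,4,6,7,8,9} → only 5 remains.
E2 = 1: row 2 has {2,3,4,5,6,7,8,9}; col 5 has {2,3,4,6,8,9}; box has {2,3,4,5,6,7,8,9} → only 1 remains.
E6 = 7: row 6 has {1,2,4,5,6,8,9}; col 5 has {1,2,3,4,6,8,9}; box has {1,2,4,5,6,8,9} → only 7 remains.
D7 = 9: row 7 has {1,2,3,4,5,6,7,8}; col 4 has {1,2,4,5,6,8}; box has {1,2,3,4,6,8} → only 9 remains.

678932451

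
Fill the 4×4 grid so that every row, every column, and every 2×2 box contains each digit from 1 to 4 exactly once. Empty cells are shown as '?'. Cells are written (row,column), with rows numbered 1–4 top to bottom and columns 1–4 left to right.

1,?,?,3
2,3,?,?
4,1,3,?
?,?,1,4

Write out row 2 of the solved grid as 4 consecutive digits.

2341

(1,2) = 4 (sole candidate).
(1,3) = 2 (sole candidate).
(2,3) = 4: row 2 has {2,3}; col 3 has {1,2,3}; box has {2,3} → only 4 remains.
(2,4) = 1: row 2 has {2,3,4}; col 4 has {3,4}; box has {2,3,4} → only 1 remains.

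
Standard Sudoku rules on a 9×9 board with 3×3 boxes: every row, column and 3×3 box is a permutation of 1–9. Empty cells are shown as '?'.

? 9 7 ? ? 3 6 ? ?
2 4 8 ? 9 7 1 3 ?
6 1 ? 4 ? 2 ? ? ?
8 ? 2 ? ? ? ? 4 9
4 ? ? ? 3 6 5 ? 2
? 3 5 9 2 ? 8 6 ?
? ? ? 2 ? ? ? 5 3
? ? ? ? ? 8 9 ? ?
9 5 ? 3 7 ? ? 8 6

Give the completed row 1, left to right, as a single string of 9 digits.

R1C1 = 5: row 1 has {3,6,7,9}; col 1 has {2,4,6,8,9}; box has {1,2,4,6,7,8,9} → only 5 remains.
R1C8 = 2: row 1 has {3,5,6,7,9}; col 8 has {3,4,5,6,8}; box has {1,3,6} → only 2 remains.
R2C9 = 5: row 2 has {1,2,3,4,7,8,9}; col 9 has {2,3,6,9}; box has {1,2,3,6} → only 5 remains.
R3C3 = 3: row 3 has {1,2,4,6}; col 3 has {2,5,7,8}; box has {1,2,4,5,6,7,8,9} → only 3 remains.
R3C7 = 7: row 3 has {1,2,3,4,6}; col 7 has {1,5,6,8,9}; box has {1,2,3,5,6} → only 7 remains.
R3C8 = 9: row 3 has {1,2,3,4,6,7}; col 8 has {2,3,4,5,6,8}; box has {1,2,3,5,6,7} → only 9 remains.
R3C9 = 8: row 3 has {1,2,3,4,6,7,9}; col 9 has {2,3,5,6,9}; box has {1,2,3,5,6,7,9} → only 8 remains.
R4C7 = 3: row 4 has {2,4,8,9}; col 7 has {1,5,6,7,8,9}; box has {2,4,5,6,8,9} → only 3 remains.
R5C2 = 7: row 5 has {2,3,4,5,6}; col 2 has {1,3,4,5,9}; box has {2,3,4,5,8} → only 7 remains.
R5C8 = 1: row 5 has {2,3,4,5,6,7}; col 8 has {2,3,4,5,6,8,9}; box has {2,3,4,5,6,8,9} → only 1 remains.
R6C1 = 1: row 6 has {2,3,5,6,8,9}; col 1 has {2,4,5,6,8,9}; box has {2,3,4,5,7,8} → only 1 remains.
R6C6 = 4: row 6 has {1,2,3,5,6,8,9}; col 6 has {2,3,6,7,8}; box has {2,3,6,9} → only 4 remains.
R6C9 = 7: row 6 has {1,2,3,4,5,6,8,9}; col 9 has {2,3,5,6,8,9}; box has {1,2,3,4,5,6,8,9} → only 7 remains.
R7C1 = 7: row 7 has {2,3,5}; col 1 has {1,2,4,5,6,8,9}; box has {5,9} → only 7 remains.
R7C7 = 4: row 7 has {2,3,5,7}; col 7 has {1,3,5,6,7,8,9}; box has {3,5,6,8,9} → only 4 remains.
R8C1 = 3: row 8 has {8,9}; col 1 has {1,2,4,5,6,7,8,9}; box has {5,7,9} → only 3 remains.
R8C8 = 7: row 8 has {3,8,9}; col 8 has {1,2,3,4,5,6,8,9}; box has {3,4,5,6,8,9} → only 7 remains.
R8C9 = 1: row 8 has {3,7,8,9}; col 9 has {2,3,5,6,7,8,9}; box has {3,4,5,6,7,8,9} → only 1 remains.
R9C6 = 1: row 9 has {3,5,6,7,8,9}; col 6 has {2,3,4,6,7,8}; box has {2,3,7,8} → only 1 remains.
R9C7 = 2: row 9 has {1,3,5,6,7,8,9}; col 7 has {1,3,4,5,6,7,8,9}; box has {1,3,4,5,6,7,8,9} → only 2 remains.
R1C9 = 4: row 1 has {2,3,5,6,7,9}; col 9 has {1,2,3,5,6,7,8,9}; box has {1,2,3,5,6,7,8,9} → only 4 remains.
R2C4 = 6: row 2 has {1,2,3,4,5,7,8,9}; col 4 has {2,3,4,9}; box has {2,3,4,7,9} → only 6 remains.
R3C5 = 5: row 3 has {1,2,3,4,6,7,8,9}; col 5 has {2,3,7,9}; box has {2,3,4,6,7,9} → only 5 remains.
R4C2 = 6: row 4 has {2,3,4,8,9}; col 2 has {1,3,4,5,7,9}; box has {1,2,3,4,5,7,8} → only 6 remains.
R4C5 = 1: row 4 has {2,3,4,6,8,9}; col 5 has {2,3,5,7,9}; box has {2,3,4,6,9} → only 1 remains.
R4C6 = 5: row 4 has {1,2,3,4,6,8,9}; col 6 has {1,2,3,4,6,7,8}; box has {1,2,3,4,6,9} → only 5 remains.
R5C3 = 9: row 5 has {1,2,3,4,5,6,7}; col 3 has {2,3,5,7,8}; box has {1,2,3,4,5,6,7,8} → only 9 remains.
R5C4 = 8: row 5 has {1,2,3,4,5,6,7,9}; col 4 has {2,3,4,6,9}; box has {1,2,3,4,5,6,9} → only 8 remains.
R7C2 = 8: row 7 has {2,3,4,5,7}; col 2 has {1,3,4,5,6,7,9}; box has {3,5,7,9} → only 8 remains.
R7C5 = 6: row 7 has {2,3,4,5,7,8}; col 5 has {1,2,3,5,7,9}; box has {1,2,3,7,8} → only 6 remains.
R7C6 = 9: row 7 has {2,3,4,5,6,7,8}; col 6 has {1,2,3,4,5,6,7,8}; box has {1,2,3,6,7,8} → only 9 remains.
R8C2 = 2: row 8 has {1,3,7,8,9}; col 2 has {1,3,4,5,6,7,8,9}; box has {3,5,7,8,9} → only 2 remains.
R8C4 = 5: row 8 has {1,2,3,7,8,9}; col 4 has {2,3,4,6,8,9}; box has {1,2,3,6,7,8,9} → only 5 remains.
R8C5 = 4: row 8 has {1,2,3,5,7,8,9}; col 5 has {1,2,3,5,6,7,9}; box has {1,2,3,5,6,7,8,9} → only 4 remains.
R9C3 = 4: row 9 has {1,2,3,5,6,7,8,9}; col 3 has {2,3,5,7,8,9}; box has {2,3,5,7,8,9} → only 4 remains.
R1C4 = 1: row 1 has {2,3,4,5,6,7,9}; col 4 has {2,3,4,5,6,8,9}; box has {2,3,4,5,6,7,9} → only 1 remains.
R1C5 = 8: row 1 has {1,2,3,4,5,6,7,9}; col 5 has {1,2,3,4,5,6,7,9}; box has {1,2,3,4,5,6,7,9} → only 8 remains.

597183624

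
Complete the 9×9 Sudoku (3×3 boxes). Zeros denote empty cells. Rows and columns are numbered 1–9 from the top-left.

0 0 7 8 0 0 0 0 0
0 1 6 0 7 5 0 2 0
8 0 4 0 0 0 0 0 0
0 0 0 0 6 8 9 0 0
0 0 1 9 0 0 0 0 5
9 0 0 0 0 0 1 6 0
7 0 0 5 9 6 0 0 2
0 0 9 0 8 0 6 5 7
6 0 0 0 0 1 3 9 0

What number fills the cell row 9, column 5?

row 2, column 1 = 3 (sole candidate).
row 2, column 4 = 4 (sole candidate).
row 2, column 7 = 8 (sole candidate).
row 2, column 9 = 9 (sole candidate).
row 7, column 7 = 4 (sole candidate).
row 9, column 9 = 8 (sole candidate).
row 1, column 7 = 5 (sole candidate).
row 3, column 7 = 7 (sole candidate).
row 5, column 7 = 2 (sole candidate).
row 7, column 8 = 1 (sole candidate).
row 1, column 1 = 2 (sole candidate).
row 1, column 2 = 9 (sole candidate).
row 1, column 6 = 3 (sole candidate).
row 1, column 8 = 4 (sole candidate).
row 3, column 2 = 5 (sole candidate).
row 3, column 8 = 3 (sole candidate).
row 4, column 8 = 7 (sole candidate).
row 5, column 1 = 4 (sole candidate).
row 5, column 5 = 3 (sole candidate).
row 5, column 6 = 7 (sole candidate).
row 5, column 8 = 8 (sole candidate).
row 6, column 4 = 2 (sole candidate).
row 6, column 6 = 4 (sole candidate).
row 6, column 9 = 3 (sole candidate).
row 8, column 1 = 1 (sole candidate).
row 8, column 4 = 3 (sole candidate).
row 8, column 6 = 2 (sole candidate).
row 9, column 4 = 7 (sole candidate).
row 9, column 5 = 4: row 9 has {1,3,6,7,8,9}; col 5 has {3,6,7,8,9}; box has {1,2,3,5,6,7,8,9} → only 4 remains.

4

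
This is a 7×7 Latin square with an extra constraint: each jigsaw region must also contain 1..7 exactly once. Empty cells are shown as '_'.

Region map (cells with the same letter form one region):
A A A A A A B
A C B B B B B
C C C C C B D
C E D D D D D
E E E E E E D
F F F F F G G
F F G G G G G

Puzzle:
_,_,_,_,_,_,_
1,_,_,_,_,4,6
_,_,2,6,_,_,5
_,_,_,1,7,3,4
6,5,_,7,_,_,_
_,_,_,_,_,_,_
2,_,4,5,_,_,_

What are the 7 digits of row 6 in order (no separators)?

r4c1 = 5: row 4 has {1,3,4,7}; col 1 has {1,2,6}; region has {2,6} → only 5 remains.
r4c2 = 2: row 4 has {1,3,4,5,7}; col 2 has {5}; region has {5,6,7} → only 2 remains.
r4c3 = 6: row 4 has {1,2,3,4,5,7}; col 3 has {2,4}; region has {1,3,4,5,7} → only 6 remains.
r5c6 = 1: row 5 has {5,6,7}; col 6 has {3,4}; region has {2,5,6,7} → only 1 remains.
r5c7 = 2: row 5 has {1,5,6,7}; col 7 has {4,5,6}; region has {1,3,4,5,6,7} → only 2 remains.
r3c6 = 7: row 3 has {2,5,6}; col 6 has {1,3,4}; region has {4,6} → only 7 remains.
r5c3 = 3: row 5 has {1,2,5,6,7}; col 3 has {2,4,6}; region has {1,2,5,6,7} → only 3 remains.
r5c5 = 4: row 5 has {1,2,3,5,6,7}; col 5 has {7}; region has {1,2,3,5,6,7} → only 4 remains.
r7c6 = 6: row 7 has {2,4,5}; col 6 has {1,3,4,7}; region has {4,5} → only 6 remains.
r2c3 = 5: row 2 has {1,4,6}; col 3 has {2,3,4,6}; region has {4,6,7} → only 5 remains.
r6c6 = 2: row 6 has {}; col 6 has {1,3,4,6,7}; region has {4,5,6} → only 2 remains.
r1c3 = 7: row 1 has {}; col 3 has {2,3,4,5,6}; region has {1} → only 7 remains.
r1c6 = 5: row 1 has {7}; col 6 has {1,2,3,4,6,7}; region has {1,7} → only 5 remains.
r6c3 = 1: row 6 has {2}; col 3 has {2,3,4,5,6,7}; region has {2} → only 1 remains.
r1c7 = 1: in row 1, 1 can only go here (every other open cell in that row sees a 1).
r2c2 = 7: in row 2, 7 can only go here (every other open cell in that row sees a 7).
r7c2 = 3: row 7 has {2,4,5,6}; col 2 has {2,5,7}; region has {1,2} → only 3 remains.
r7c5 = 1: row 7 has {2,3,4,5,6}; col 5 has {4,7}; region has {2,4,5,6} → only 1 remains.
r7c7 = 7: row 7 has {1,2,3,4,5,6}; col 7 has {1,2,4,5,6}; region has {1,2,4,5,6} → only 7 remains.
r3c5 = 3: row 3 has {2,5,6,7}; col 5 has {1,4,7}; region has {2,5,6,7} → only 3 remains.
r6c4 = 4: row 6 has {1,2}; col 4 has {1,5,6,7}; region has {1,2,3} → only 4 remains.
r6c7 = 3: row 6 has {1,2,4}; col 7 has {1,2,4,5,6,7}; region has {1,2,4,5,6,7} → only 3 remains.
r2c5 = 2: row 2 has {1,4,5,6,7}; col 5 has {1,3,4,7}; region has {1,4,5,6,7} → only 2 remains.
r3c1 = 4: row 3 has {2,3,5,6,7}; col 1 has {1,2,5,6}; region has {2,3,5,6,7} → only 4 remains.
r3c2 = 1: row 3 has {2,3,4,5,6,7}; col 2 has {2,3,5,7}; region has {2,3,4,5,6,7} → only 1 remains.
r6c1 = 7: row 6 has {1,2,3,4}; col 1 has {1,2,4,5,6}; region has {1,2,3,4} → only 7 remains.
r6c2 = 6: row 6 has {1,2,3,4,7}; col 2 has {1,2,3,5,7}; region has {1,2,3,4,7} → only 6 remains.
r6c5 = 5: row 6 has {1,2,3,4,6,7}; col 5 has {1,2,3,4,7}; region has {1,2,3,4,6,7} → only 5 remains.

7614523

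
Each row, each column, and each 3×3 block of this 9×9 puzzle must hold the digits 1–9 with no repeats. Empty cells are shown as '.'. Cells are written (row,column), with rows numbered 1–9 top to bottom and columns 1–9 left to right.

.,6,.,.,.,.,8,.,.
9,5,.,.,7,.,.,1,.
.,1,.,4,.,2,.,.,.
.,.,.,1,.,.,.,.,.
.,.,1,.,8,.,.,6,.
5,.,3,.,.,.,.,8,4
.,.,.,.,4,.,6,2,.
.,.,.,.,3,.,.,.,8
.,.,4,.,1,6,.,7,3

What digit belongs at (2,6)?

8

(1,6) = 1 (hidden single in row 1).
(2,7) = 4 (hidden single in row 2).
(1,1) = 4 (hidden single in row 1).
(6,7) = 1 (hidden single in row 6).
(8,1) = 1 (hidden single in row 8).
(8,8) = 4 (hidden single in row 8).
(7,9) = 1 (hidden single in row 7).
(8,3) = 6 (hidden single in row 8).
(4,1) = 6 (hidden single in column 1).
(7,2) = 3 (hidden single in column 2).
(3,1) = 3 (hidden single in column 1).
(3,3) = 8 (hidden single in row 3).
(2,3) = 2 (sole candidate).
(2,9) = 6 (sole candidate).
(1,3) = 7 (sole candidate).
(4,3) = 9 (sole candidate).
(7,3) = 5 (sole candidate).
(1,9) = 2 (hidden single in row 1).
(3,5) = 6 (hidden single in row 3).
(4,2) = 8 (hidden single in row 4).
(4,6) = 4 (hidden single in row 4).
(5,2) = 4 (hidden single in row 5).
(6,4) = 6 (hidden single in row 6).
(1,8) = 3 (hidden single in box 3).
(4,8) = 5 (sole candidate).
(4,9) = 7 (sole candidate).
(5,9) = 9 (sole candidate).
(3,8) = 9 (sole candidate).
(3,9) = 5 (sole candidate).
(4,5) = 2 (sole candidate).
(4,7) = 3 (sole candidate).
(5,7) = 2 (sole candidate).
(6,5) = 9 (sole candidate).
(6,6) = 7 (sole candidate).
(1,5) = 5 (sole candidate).
(3,7) = 7 (sole candidate).
(5,1) = 7 (sole candidate).
(6,2) = 2 (sole candidate).
(7,1) = 8 (sole candidate).
(7,6) = 9 (sole candidate).
(8,6) = 5 (sole candidate).
(8,7) = 9 (sole candidate).
(9,1) = 2 (sole candidate).
(9,2) = 9 (sole candidate).
(9,4) = 8 (sole candidate).
(9,7) = 5 (sole candidate).
(1,4) = 9 (sole candidate).
(2,4) = 3 (sole candidate).
(2,6) = 8: row 2 has {1,2,3,4,5,6,7,9}; col 6 has {1,2,4,5,6,7,9}; box has {1,2,3,4,5,6,7,9} → only 8 remains.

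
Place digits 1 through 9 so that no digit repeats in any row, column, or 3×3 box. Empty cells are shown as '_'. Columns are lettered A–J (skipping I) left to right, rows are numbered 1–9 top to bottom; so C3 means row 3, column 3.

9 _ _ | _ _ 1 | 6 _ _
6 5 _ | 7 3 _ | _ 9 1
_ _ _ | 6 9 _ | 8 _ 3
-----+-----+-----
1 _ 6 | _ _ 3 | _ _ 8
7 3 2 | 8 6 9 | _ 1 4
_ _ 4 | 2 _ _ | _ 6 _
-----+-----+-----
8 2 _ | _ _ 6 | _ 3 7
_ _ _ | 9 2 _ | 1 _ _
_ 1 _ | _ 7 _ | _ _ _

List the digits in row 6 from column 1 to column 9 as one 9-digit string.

C2 = 8 (sole candidate).
B4 = 9 (sole candidate).
G5 = 5 (sole candidate).
A6 = 5: row 6 has {2,4,6}; col 1 has {1,6,7,8,9}; box has {1,2,3,4,6,7,9} → only 5 remains.
B6 = 8: row 6 has {2,4,5,6}; col 2 has {1,2,3,5,9}; box has {1,2,3,4,5,6,7,9} → only 8 remains.
E6 = 1: row 6 has {2,4,5,6,8}; col 5 has {2,3,6,7,9}; box has {2,3,6,8,9} → only 1 remains.
F6 = 7: row 6 has {1,2,4,5,6,8}; col 6 has {1,3,6,9}; box has {1,2,3,6,8,9} → only 7 remains.
J6 = 9: row 6 has {1,2,4,5,6,7,8}; col 9 has {1,3,4,7,8}; box has {1,4,5,6,8} → only 9 remains.
G6 = 3: row 6 has {1,2,4,5,6,7,8,9}; col 7 has {1,5,6,8}; box has {1,4,5,6,8,9} → only 3 remains.

584217369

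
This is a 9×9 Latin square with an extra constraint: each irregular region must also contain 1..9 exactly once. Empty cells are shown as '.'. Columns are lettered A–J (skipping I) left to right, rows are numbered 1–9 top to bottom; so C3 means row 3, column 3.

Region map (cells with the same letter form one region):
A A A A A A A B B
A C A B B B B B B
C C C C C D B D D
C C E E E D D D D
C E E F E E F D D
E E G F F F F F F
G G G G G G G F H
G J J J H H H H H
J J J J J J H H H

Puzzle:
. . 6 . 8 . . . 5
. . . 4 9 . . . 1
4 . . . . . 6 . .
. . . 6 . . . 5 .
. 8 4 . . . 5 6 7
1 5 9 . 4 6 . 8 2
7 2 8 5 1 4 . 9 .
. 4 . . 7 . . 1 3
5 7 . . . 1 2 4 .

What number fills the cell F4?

G7 = 3: row 7 has {1,2,4,5,7,8,9}; col 7 has {2,5,6}; region has {1,2,4,5,7,8,9} → only 3 remains.
J7 = 6: row 7 has {1,2,3,4,5,7,8,9}; col 9 has {1,2,3,5,7}; region has {1,2,3,4,7} → only 6 remains.
A8 = 6: row 8 has {1,3,4,7}; col 1 has {1,4,5,7}; region has {1,2,3,4,5,7,8,9} → only 6 remains.
C8 = 2: row 8 has {1,3,4,6,7}; col 3 has {4,6,8,9}; region has {1,4,5,7} → only 2 remains.
C9 = 3: row 9 has {1,2,4,5,7}; col 3 has {2,4,6,8,9}; region has {1,2,4,5,7} → only 3 remains.
E9 = 6: row 9 has {1,2,3,4,5,7}; col 5 has {1,4,7,8,9}; region has {1,2,3,4,5,7} → only 6 remains.
C4 = 7: row 4 has {5,6}; col 3 has {2,3,4,6,8,9}; region has {1,4,5,6,8} → only 7 remains.
G6 = 7: row 6 has {1,2,4,5,6,8,9}; col 7 has {2,3,5,6}; region has {2,4,5,6,8,9} → only 7 remains.
C2 = 5: row 2 has {1,4,9}; col 3 has {2,3,4,6,7,8,9}; region has {6,8} → only 5 remains.
G2 = 8: row 2 has {1,4,5,9}; col 7 has {2,3,5,6,7}; region has {1,4,5,6,9} → only 8 remains.
C3 = 1: row 3 has {4,6}; col 3 has {2,3,4,5,6,7,8,9}; region has {4} → only 1 remains.
D6 = 3: row 6 has {1,2,4,5,6,7,8,9}; col 4 has {4,5,6}; region has {2,4,5,6,7,8,9} → only 3 remains.
G8 = 9: row 8 has {1,2,3,4,6,7}; col 7 has {2,3,5,6,7,8}; region has {1,2,3,4,6,7} → only 9 remains.
J9 = 8: row 9 has {1,2,3,4,5,6,7}; col 9 has {1,2,3,5,6,7}; region has {1,2,3,4,6,7,9} → only 8 remains.
J3 = 9: row 3 has {1,4,6}; col 9 has {1,2,3,5,6,7,8}; region has {5,6,7} → only 9 remains.
J4 = 4: row 4 has {5,6,7}; col 9 has {1,2,3,5,6,7,8,9}; region has {5,6,7,9} → only 4 remains.
D5 = 1: row 5 has {4,5,6,7,8}; col 4 has {3,4,5,6}; region has {2,3,4,5,6,7,8,9} → only 1 remains.
D8 = 8: row 8 has {1,2,3,4,6,7,9}; col 4 has {1,3,4,5,6}; region has {1,2,3,4,5,6,7} → only 8 remains.
F8 = 5: row 8 has {1,2,3,4,6,7,8,9}; col 6 has {1,4,6}; region has {1,2,3,4,6,7,8,9} → only 5 remains.
D9 = 9: row 9 has {1,2,3,4,5,6,7,8}; col 4 has {1,3,4,5,6,8}; region has {1,2,3,4,5,6,7,8} → only 9 remains.
B3 = 3: row 3 has {1,4,6,9}; col 2 has {2,4,5,7,8}; region has {1,4} → only 3 remains.
H3 = 2: row 3 has {1,3,4,6,9}; col 8 has {1,4,5,6,8,9}; region has {4,5,6,7,9} → only 2 remains.
B4 = 9: row 4 has {4,5,6,7}; col 2 has {2,3,4,5,7,8}; region has {1,3,4} → only 9 remains.
G4 = 1: row 4 has {4,5,6,7,9}; col 7 has {2,3,5,6,7,8,9}; region has {2,4,5,6,7,9} → only 1 remains.
A5 = 2: row 5 has {1,4,5,6,7,8}; col 1 has {1,4,5,6,7}; region has {1,3,4,9} → only 2 remains.
E5 = 3: row 5 has {1,2,4,5,6,7,8}; col 5 has {1,4,6,7,8,9}; region has {1,4,5,6,7,8} → only 3 remains.
F5 = 9: row 5 has {1,2,3,4,5,6,7,8}; col 6 has {1,4,5,6}; region has {1,3,4,5,6,7,8} → only 9 remains.
B1 = 1: row 1 has {5,6,8}; col 2 has {2,3,4,5,7,8,9}; region has {5,6,8} → only 1 remains.
G1 = 4: row 1 has {1,5,6,8}; col 7 has {1,2,3,5,6,7,8,9}; region has {1,5,6,8} → only 4 remains.
A2 = 3: row 2 has {1,4,5,8,9}; col 1 has {1,2,4,5,6,7}; region has {1,4,5,6,8} → only 3 remains.
B2 = 6: row 2 has {1,3,4,5,8,9}; col 2 has {1,2,3,4,5,7,8,9}; region has {1,2,3,4,9} → only 6 remains.
H2 = 7: row 2 has {1,3,4,5,6,8,9}; col 8 has {1,2,4,5,6,8,9}; region has {1,4,5,6,8,9} → only 7 remains.
D3 = 7: row 3 has {1,2,3,4,6,9}; col 4 has {1,3,4,5,6,8,9}; region has {1,2,3,4,6,9} → only 7 remains.
E3 = 5: row 3 has {1,2,3,4,6,7,9}; col 5 has {1,3,4,6,7,8,9}; region has {1,2,3,4,6,7,9} → only 5 remains.
F3 = 8: row 3 has {1,2,3,4,5,6,7,9}; col 6 has {1,4,5,6,9}; region has {1,2,4,5,6,7,9} → only 8 remains.
A4 = 8: row 4 has {1,4,5,6,7,9}; col 1 has {1,2,3,4,5,6,7}; region has {1,2,3,4,5,6,7,9} → only 8 remains.
E4 = 2: row 4 has {1,4,5,6,7,8,9}; col 5 has {1,3,4,5,6,7,8,9}; region has {1,3,4,5,6,7,8,9} → only 2 remains.
F4 = 3: row 4 has {1,2,4,5,6,7,8,9}; col 6 has {1,4,5,6,8,9}; region has {1,2,4,5,6,7,8,9} → only 3 remains.

3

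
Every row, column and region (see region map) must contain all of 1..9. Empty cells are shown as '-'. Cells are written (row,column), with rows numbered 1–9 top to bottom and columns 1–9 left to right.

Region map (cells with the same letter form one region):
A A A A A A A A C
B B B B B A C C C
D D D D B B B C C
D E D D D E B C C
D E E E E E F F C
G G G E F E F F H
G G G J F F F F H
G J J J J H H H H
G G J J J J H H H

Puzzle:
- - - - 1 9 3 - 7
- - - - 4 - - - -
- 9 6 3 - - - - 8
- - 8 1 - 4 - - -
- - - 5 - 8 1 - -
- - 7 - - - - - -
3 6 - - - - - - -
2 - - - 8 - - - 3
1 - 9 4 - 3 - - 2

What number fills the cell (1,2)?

(7,9) = 1: in row 7, 1 can only go here (every other open cell in that row sees a 1).
(6,6) = 1: in row 6, 1 can only go here (every other open cell in that row sees a 1).
(3,8) = 1: in row 3, 1 can only go here (every other open cell in that row sees a 1).
(3,1) = 4: in row 3, 4 can only go here (every other open cell in that row sees a 4).
(5,1) = 7: row 5 has {1,5,8}; col 1 has {1,2,3,4}; region has {1,3,4,6,8,9} → only 7 remains.
(4,1) = 5: row 4 has {1,4,8}; col 1 has {1,2,3,4,7}; region has {1,3,4,6,7,8,9} → only 5 remains.
(4,5) = 2: row 4 has {1,4,5,8}; col 5 has {1,4,8}; region has {1,3,4,5,6,7,8,9} → only 2 remains.
(2,6) = 7: in region A, 7 can only go here (every other open cell in that region sees a 7).
(8,6) = 6: in column 6, 6 can only go here (every other open cell in that column sees a 6).
(8,4) = 7: row 8 has {2,3,6,8}; col 4 has {1,3,4,5}; region has {3,4,8,9} → only 7 remains.
(7,4) = 2: row 7 has {1,3,6}; col 4 has {1,3,4,5,7}; region has {3,4,7,8,9} → only 2 remains.
(7,6) = 5: row 7 has {1,2,3,6}; col 6 has {1,3,4,6,7,8,9}; region has {1} → only 5 remains.
(3,6) = 2: row 3 has {1,3,4,6,8,9}; col 6 has {1,3,4,5,6,7,8,9}; region has {4} → only 2 remains.
(7,3) = 4: row 7 has {1,2,3,5,6}; col 3 has {6,7,8,9}; region has {1,2,3,6,7} → only 4 remains.
(9,5) = 6: in row 9, 6 can only go here (every other open cell in that row sees a 6).
(1,2) = 4: in column 2, 4 can only go here (every other open cell in that column sees a 4).

4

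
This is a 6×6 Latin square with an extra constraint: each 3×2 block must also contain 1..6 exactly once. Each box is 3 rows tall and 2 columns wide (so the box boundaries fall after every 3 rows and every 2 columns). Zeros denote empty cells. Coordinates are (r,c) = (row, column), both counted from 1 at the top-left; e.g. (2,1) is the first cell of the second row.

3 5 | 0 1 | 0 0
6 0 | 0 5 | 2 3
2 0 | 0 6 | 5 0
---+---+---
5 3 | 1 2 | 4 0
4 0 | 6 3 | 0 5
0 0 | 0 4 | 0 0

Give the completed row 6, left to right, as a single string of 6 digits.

(1,5) = 6: row 1 has {1,3,5}; col 5 has {2,4,5}; box has {2,3,5} → only 6 remains.
(1,6) = 4: row 1 has {1,3,5,6}; col 6 has {3,5}; box has {2,3,5,6} → only 4 remains.
(2,3) = 4: row 2 has {2,3,5,6}; col 3 has {1,6}; box has {1,5,6} → only 4 remains.
(3,3) = 3: row 3 has {2,5,6}; col 3 has {1,4,6}; box has {1,4,5,6} → only 3 remains.
(3,6) = 1: row 3 has {2,3,5,6}; col 6 has {3,4,5}; box has {2,3,4,5,6} → only 1 remains.
(4,6) = 6: row 4 has {1,2,3,4,5}; col 6 has {1,3,4,5}; box has {4,5} → only 6 remains.
(5,5) = 1: row 5 has {3,4,5,6}; col 5 has {2,4,5,6}; box has {4,5,6} → only 1 remains.
(6,1) = 1: row 6 has {4}; col 1 has {2,3,4,5,6}; box has {3,4,5} → only 1 remains.
(6,3) = 5: row 6 has {1,4}; col 3 has {1,3,4,6}; box has {1,2,3,4,6} → only 5 remains.
(6,5) = 3: row 6 has {1,4,5}; col 5 has {1,2,4,5,6}; box has {1,4,5,6} → only 3 remains.
(6,6) = 2: row 6 has {1,3,4,5}; col 6 has {1,3,4,5,6}; box has {1,3,4,5,6} → only 2 remains.
(1,3) = 2: row 1 has {1,3,4,5,6}; col 3 has {1,3,4,5,6}; box has {1,3,4,5,6} → only 2 remains.
(2,2) = 1: row 2 has {2,3,4,5,6}; col 2 has {3,5}; box has {2,3,5,6} → only 1 remains.
(3,2) = 4: row 3 has {1,2,3,5,6}; col 2 has {1,3,5}; box has {1,2,3,5,6} → only 4 remains.
(5,2) = 2: row 5 has {1,3,4,5,6}; col 2 has {1,3,4,5}; box has {1,3,4,5} → only 2 remains.
(6,2) = 6: row 6 has {1,2,3,4,5}; col 2 has {1,2,3,4,5}; box has {1,2,3,4,5} → only 6 remains.

165432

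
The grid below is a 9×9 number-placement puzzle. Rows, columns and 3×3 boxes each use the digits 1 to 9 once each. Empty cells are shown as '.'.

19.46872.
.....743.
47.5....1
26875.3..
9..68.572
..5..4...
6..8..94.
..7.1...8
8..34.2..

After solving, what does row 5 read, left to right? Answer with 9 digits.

row 1, column 3 = 3 (sole candidate).
row 1, column 9 = 5 (sole candidate).
row 2, column 1 = 5 (sole candidate).
row 8, column 1 = 3 (sole candidate).
row 8, column 7 = 6 (sole candidate).
row 8, column 8 = 5 (sole candidate).
row 9, column 8 = 1 (sole candidate).
row 9, column 9 = 7 (sole candidate).
row 3, column 7 = 8 (sole candidate).
row 4, column 8 = 9 (sole candidate).
row 4, column 9 = 4 (sole candidate).
row 6, column 1 = 7 (sole candidate).
row 6, column 7 = 1 (sole candidate).
row 6, column 9 = 6 (sole candidate).
row 7, column 9 = 3 (sole candidate).
row 9, column 2 = 5 (sole candidate).
row 9, column 3 = 9 (sole candidate).
row 9, column 6 = 6 (sole candidate).
row 2, column 9 = 9 (sole candidate).
row 3, column 8 = 6 (sole candidate).
row 4, column 6 = 1 (sole candidate).
row 5, column 6 = 3: row 5 has {2,5,6,7,8,9}; col 6 has {1,4,6,7,8}; box has {1,4,5,6,7,8} → only 3 remains.
row 6, column 2 = 3 (sole candidate).
row 6, column 8 = 8 (sole candidate).
row 2, column 5 = 2 (sole candidate).
row 3, column 3 = 2 (sole candidate).
row 3, column 6 = 9 (sole candidate).
row 6, column 5 = 9 (sole candidate).
row 7, column 3 = 1 (sole candidate).
row 7, column 5 = 7 (sole candidate).
row 8, column 6 = 2 (sole candidate).
row 2, column 2 = 8 (sole candidate).
row 2, column 3 = 6 (sole candidate).
row 2, column 4 = 1 (sole candidate).
row 3, column 5 = 3 (sole candidate).
row 5, column 3 = 4: row 5 has {2,3,5,6,7,8,9}; col 3 has {1,2,3,5,6,7,8,9}; box has {2,3,5,6,7,8,9} → only 4 remains.
row 6, column 4 = 2 (sole candidate).
row 7, column 2 = 2 (sole candidate).
row 7, column 6 = 5 (sole candidate).
row 8, column 2 = 4 (sole candidate).
row 8, column 4 = 9 (sole candidate).
row 5, column 2 = 1: row 5 has {2,3,4,5,6,7,8,9}; col 2 has {2,3,4,5,6,7,8,9}; box has {2,3,4,5,6,7,8,9} → only 1 remains.

914683572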